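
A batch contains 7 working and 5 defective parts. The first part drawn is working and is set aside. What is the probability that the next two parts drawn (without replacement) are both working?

3/11

After the first draw, 6 of the remaining 11 parts are working.
P = 6/11 × 5/10 = 30/110 = 3/11.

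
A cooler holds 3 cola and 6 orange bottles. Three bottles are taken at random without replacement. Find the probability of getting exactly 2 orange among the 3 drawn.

One ordering (orange drawn first) has probability 6/9 × 5/8 × 3/7 = 90/504 = 5/28.
There are C(3,2) = 3 such orderings, each equally likely, so P = 3 × 5/28 = 15/28.

15/28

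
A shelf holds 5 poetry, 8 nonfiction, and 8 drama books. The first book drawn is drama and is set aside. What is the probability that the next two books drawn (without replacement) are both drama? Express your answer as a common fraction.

After the first draw, 7 of the remaining 20 books are drama.
P = 7/20 × 6/19 = 42/380 = 21/190.

21/190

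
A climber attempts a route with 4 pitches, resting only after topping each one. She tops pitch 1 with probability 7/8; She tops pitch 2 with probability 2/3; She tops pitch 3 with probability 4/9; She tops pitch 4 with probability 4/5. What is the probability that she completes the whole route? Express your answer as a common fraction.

Multiplying along the chain,
P = 7/8 × 2/3 × 4/9 × 4/5 = 224/1080 = 28/135.

28/135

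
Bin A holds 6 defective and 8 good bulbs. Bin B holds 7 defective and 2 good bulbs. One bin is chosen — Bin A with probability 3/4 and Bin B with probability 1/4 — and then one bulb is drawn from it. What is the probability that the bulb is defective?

From Bin A: P(defective) = 6/14.
From Bin B: P(defective) = 7/9.
Total probability = (3/4)(6/14) + (1/4)(7/9) = 65/126.

65/126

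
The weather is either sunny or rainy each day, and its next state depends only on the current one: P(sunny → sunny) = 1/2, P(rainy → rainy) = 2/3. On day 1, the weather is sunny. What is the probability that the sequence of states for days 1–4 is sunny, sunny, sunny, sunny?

Day 1 is given. For each transition, use the conditional probability from the current state:
P(sunny | sunny) = 1/2; P(sunny | sunny) = 1/2; P(sunny | sunny) = 1/2.
P = 1/2 × 1/2 × 1/2 = 1/8.

1/8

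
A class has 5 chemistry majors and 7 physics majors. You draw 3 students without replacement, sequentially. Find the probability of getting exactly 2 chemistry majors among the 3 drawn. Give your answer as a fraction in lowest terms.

7/22

One ordering (chemistry majors drawn first) has probability 5/12 × 4/11 × 7/10 = 140/1320 = 7/66.
There are C(3,2) = 3 such orderings, each equally likely, so P = 3 × 7/66 = 7/22.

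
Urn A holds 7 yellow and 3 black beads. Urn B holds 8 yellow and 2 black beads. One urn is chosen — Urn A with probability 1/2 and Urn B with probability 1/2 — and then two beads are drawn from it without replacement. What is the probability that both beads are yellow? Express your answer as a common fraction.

From Urn A: P(both yellow) = (7/10)(6/9) = 7/15.
From Urn B: P(both yellow) = (8/10)(7/9) = 28/45.
Total probability = (1/2)(7/15) + (1/2)(28/45) = 49/90.

49/90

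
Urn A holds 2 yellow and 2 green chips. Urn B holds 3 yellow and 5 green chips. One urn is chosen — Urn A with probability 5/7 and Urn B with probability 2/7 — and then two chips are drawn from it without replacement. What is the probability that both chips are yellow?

22/147

From Urn A: P(both yellow) = (2/4)(1/3) = 1/6.
From Urn B: P(both yellow) = (3/8)(2/7) = 3/28.
Total probability = (5/7)(1/6) + (2/7)(3/28) = 22/147.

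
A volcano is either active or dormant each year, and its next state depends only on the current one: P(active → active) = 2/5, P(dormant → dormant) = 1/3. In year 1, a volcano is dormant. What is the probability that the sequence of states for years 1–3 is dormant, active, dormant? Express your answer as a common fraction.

Year 1 is given. For each transition, use the conditional probability from the current state:
P(active | dormant) = 2/3; P(dormant | active) = 3/5.
P = 2/3 × 3/5 = 6/15 = 2/5.

2/5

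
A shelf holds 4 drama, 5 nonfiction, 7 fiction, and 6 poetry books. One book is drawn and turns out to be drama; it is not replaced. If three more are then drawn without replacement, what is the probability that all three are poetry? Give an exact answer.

2/133

After the first draw, 6 of the remaining 21 books are poetry.
P = 6/21 × 5/20 × 4/19 = 120/7980 = 2/133.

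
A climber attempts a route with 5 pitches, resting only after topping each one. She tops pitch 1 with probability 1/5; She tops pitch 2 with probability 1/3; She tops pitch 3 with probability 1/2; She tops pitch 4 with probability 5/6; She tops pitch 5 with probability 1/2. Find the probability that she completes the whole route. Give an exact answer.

The events are sequential, so multiply the conditional probabilities:
P = 1/5 × 1/3 × 1/2 × 5/6 × 1/2 = 5/360 = 1/72.

1/72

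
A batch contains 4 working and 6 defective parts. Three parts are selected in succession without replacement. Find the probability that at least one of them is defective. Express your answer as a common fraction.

P(no defective) = 4/10 × 3/9 × 2/8 = 24/720 = 1/30.
P(at least one) = 1 − 1/30 = 29/30.

29/30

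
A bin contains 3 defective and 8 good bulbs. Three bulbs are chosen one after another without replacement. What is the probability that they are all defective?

P(every draw is defective) = 3/11 × 2/10 × 1/9 = 6/990 = 1/165.

1/165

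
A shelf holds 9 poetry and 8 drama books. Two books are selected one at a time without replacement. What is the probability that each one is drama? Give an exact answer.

P(every draw is drama) = 8/17 × 7/16 = 56/272 = 7/34.

7/34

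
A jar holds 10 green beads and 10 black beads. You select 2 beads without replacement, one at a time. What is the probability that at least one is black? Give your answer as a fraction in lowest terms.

P(no black) = 10/20 × 9/19 = 90/380 = 9/38.
P(at least one) = 1 − 9/38 = 29/38.

29/38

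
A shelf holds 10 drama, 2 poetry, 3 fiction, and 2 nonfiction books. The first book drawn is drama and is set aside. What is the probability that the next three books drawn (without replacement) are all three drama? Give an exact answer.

After the first draw, 9 of the remaining 16 books are drama.
P = 9/16 × 8/15 × 7/14 = 504/3360 = 3/20.

3/20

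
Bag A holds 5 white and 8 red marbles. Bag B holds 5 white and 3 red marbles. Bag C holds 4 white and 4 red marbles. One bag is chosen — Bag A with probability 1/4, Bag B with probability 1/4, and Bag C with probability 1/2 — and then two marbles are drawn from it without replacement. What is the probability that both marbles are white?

From Bag A: P(both white) = (5/13)(4/12) = 5/39.
From Bag B: P(both white) = (5/8)(4/7) = 5/14.
From Bag C: P(both white) = (4/8)(3/7) = 3/14.
Total probability = (1/4)(5/39) + (1/4)(5/14) + (1/2)(3/14) = 499/2184.

499/2184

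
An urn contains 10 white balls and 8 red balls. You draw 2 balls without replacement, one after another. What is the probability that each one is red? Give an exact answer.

28/153

P(every draw is red) = 8/18 × 7/17 = 56/306 = 28/153.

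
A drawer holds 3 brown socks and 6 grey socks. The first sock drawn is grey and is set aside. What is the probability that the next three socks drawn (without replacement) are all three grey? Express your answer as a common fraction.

5/28

After the first draw, 5 of the remaining 8 socks are grey.
P = 5/8 × 4/7 × 3/6 = 60/336 = 5/28.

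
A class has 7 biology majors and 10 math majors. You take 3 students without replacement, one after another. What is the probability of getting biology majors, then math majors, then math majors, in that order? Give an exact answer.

21/136

Multiply the probability of each draw given the previous ones:
P = 7/17 × 10/16 × 9/15 = 630/4080 = 21/136.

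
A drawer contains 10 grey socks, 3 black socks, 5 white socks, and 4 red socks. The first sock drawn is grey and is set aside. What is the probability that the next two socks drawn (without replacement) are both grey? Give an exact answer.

After the first draw, 9 of the remaining 21 socks are grey.
P = 9/21 × 8/20 = 72/420 = 6/35.

6/35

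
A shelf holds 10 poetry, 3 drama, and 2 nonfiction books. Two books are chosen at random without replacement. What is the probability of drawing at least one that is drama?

P(no drama) = 12/15 × 11/14 = 132/210 = 22/35.
P(at least one) = 1 − 22/35 = 13/35.

13/35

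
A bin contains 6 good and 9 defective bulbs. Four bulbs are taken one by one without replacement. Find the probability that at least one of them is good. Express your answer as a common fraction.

P(no good) = 9/15 × 8/14 × 7/13 × 6/12 = 3024/32760 = 6/65.
P(at least one) = 1 − 6/65 = 59/65.

59/65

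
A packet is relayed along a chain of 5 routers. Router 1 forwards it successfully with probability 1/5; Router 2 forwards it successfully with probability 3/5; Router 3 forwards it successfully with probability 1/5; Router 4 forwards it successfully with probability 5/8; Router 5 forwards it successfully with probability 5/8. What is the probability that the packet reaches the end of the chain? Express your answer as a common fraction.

3/320

The events are sequential, so multiply the conditional probabilities:
P = 1/5 × 3/5 × 1/5 × 5/8 × 5/8 = 75/8000 = 3/320.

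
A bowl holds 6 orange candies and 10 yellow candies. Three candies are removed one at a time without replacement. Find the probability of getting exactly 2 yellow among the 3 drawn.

27/56

One ordering (yellow drawn first) has probability 10/16 × 9/15 × 6/14 = 540/3360 = 9/56.
There are C(3,2) = 3 such orderings, each equally likely, so P = 3 × 9/56 = 27/56.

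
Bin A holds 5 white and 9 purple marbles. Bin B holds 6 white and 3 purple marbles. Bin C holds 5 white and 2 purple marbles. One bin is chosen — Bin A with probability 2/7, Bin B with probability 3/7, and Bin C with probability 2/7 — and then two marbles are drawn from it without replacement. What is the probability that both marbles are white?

2645/7644

From Bin A: P(both white) = (5/14)(4/13) = 10/91.
From Bin B: P(both white) = (6/9)(5/8) = 5/12.
From Bin C: P(both white) = (5/7)(4/6) = 10/21.
Total probability = (2/7)(10/91) + (3/7)(5/12) + (2/7)(10/21) = 2645/7644.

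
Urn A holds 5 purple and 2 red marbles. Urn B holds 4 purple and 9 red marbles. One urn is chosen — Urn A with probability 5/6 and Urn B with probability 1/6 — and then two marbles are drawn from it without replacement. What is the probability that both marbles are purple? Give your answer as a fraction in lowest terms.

671/1638

From Urn A: P(both purple) = (5/7)(4/6) = 10/21.
From Urn B: P(both purple) = (4/13)(3/12) = 1/13.
Total probability = (5/6)(10/21) + (1/6)(1/13) = 671/1638.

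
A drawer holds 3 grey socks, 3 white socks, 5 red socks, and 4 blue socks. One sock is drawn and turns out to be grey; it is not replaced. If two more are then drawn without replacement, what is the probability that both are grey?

1/91

With the first sock removed, 2 grey remain out of 14.
P = 2/14 × 1/13 = 2/182 = 1/91.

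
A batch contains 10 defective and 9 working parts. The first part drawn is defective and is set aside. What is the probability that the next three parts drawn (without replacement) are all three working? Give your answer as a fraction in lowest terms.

After the first draw, 9 of the remaining 18 parts are working.
P = 9/18 × 8/17 × 7/16 = 504/4896 = 7/68.

7/68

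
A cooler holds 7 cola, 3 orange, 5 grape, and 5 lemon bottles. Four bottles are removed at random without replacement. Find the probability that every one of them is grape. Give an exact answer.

1/969

P = 5/20 × 4/19 × 3/18 × 2/17 = 120/116280 = 1/969.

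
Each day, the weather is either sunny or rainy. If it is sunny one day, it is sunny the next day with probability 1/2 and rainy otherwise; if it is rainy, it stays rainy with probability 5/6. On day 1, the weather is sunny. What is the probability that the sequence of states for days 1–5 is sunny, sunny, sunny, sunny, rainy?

Day 1 is given. For each transition, use the conditional probability from the current state:
P(sunny | sunny) = 1/2; P(sunny | sunny) = 1/2; P(sunny | sunny) = 1/2; P(rainy | sunny) = 1/2.
P = 1/2 × 1/2 × 1/2 × 1/2 = 1/16.

1/16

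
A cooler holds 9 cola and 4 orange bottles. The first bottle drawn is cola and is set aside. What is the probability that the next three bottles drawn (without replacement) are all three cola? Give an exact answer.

14/55

With the first bottle removed, 8 cola remain out of 12.
P = 8/12 × 7/11 × 6/10 = 336/1320 = 14/55.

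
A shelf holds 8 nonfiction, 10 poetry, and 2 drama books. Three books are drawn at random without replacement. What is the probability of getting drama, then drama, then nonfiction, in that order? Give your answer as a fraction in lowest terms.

2/855

Each draw changes the counts, so multiply the conditional probabilities along the sequence:
P = 2/20 × 1/19 × 8/18 = 16/6840 = 2/855.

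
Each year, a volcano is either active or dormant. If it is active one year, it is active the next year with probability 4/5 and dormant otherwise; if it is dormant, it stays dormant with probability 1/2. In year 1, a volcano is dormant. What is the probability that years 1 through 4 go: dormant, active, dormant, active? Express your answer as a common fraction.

1/20

Year 1 is given. For each transition, use the conditional probability from the current state:
P(active | dormant) = 1/2; P(dormant | active) = 1/5; P(active | dormant) = 1/2.
P = 1/2 × 1/5 × 1/2 = 1/20.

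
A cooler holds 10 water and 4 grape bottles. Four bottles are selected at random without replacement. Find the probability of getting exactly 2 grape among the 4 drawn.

270/1001

One ordering (grape drawn first) has probability 4/14 × 3/13 × 10/12 × 9/11 = 1080/24024 = 45/1001.
There are C(4,2) = 6 such orderings, each equally likely, so P = 6 × 45/1001 = 270/1001.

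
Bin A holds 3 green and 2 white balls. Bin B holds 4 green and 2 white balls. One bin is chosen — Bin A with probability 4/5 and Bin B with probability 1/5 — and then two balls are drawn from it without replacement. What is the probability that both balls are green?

From Bin A: P(both green) = (3/5)(2/4) = 3/10.
From Bin B: P(both green) = (4/6)(3/5) = 2/5.
Total probability = (4/5)(3/10) + (1/5)(2/5) = 8/25.

8/25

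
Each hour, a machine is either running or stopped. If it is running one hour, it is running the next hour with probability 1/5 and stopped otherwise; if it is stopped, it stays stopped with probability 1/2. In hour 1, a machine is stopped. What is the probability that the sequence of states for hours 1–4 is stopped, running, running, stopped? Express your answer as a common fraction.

2/25

Hour 1 is given. For each transition, use the conditional probability from the current state:
P(running | stopped) = 1/2; P(running | running) = 1/5; P(stopped | running) = 4/5.
P = 1/2 × 1/5 × 4/5 = 4/50 = 2/25.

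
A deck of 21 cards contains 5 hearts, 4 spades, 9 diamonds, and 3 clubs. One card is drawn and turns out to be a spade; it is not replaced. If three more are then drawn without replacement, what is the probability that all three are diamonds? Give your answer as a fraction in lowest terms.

7/95

After the first draw, 9 of the remaining 20 cards are diamonds.
P = 9/20 × 8/19 × 7/18 = 504/6840 = 7/95.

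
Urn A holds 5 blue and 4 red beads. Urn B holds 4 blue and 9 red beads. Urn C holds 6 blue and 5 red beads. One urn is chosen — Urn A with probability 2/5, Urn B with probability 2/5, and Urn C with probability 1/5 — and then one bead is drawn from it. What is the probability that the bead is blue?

2924/6435

From Urn A: P(blue) = 5/9.
From Urn B: P(blue) = 4/13.
From Urn C: P(blue) = 6/11.
Total probability = (2/5)(5/9) + (2/5)(4/13) + (1/5)(6/11) = 2924/6435.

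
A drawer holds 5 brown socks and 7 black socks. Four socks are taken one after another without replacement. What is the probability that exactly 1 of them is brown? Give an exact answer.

35/99

One ordering (brown drawn first) has probability 5/12 × 7/11 × 6/10 × 5/9 = 1050/11880 = 35/396.
There are C(4,1) = 4 such orderings, each equally likely, so P = 4 × 35/396 = 35/99.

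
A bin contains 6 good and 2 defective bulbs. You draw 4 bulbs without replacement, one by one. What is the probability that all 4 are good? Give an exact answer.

P(all good) = 6/8 × 5/7 × 4/6 × 3/5 = 360/1680 = 3/14.

3/14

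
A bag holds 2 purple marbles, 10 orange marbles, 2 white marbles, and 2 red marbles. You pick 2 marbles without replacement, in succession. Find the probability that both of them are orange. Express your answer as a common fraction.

P(every draw is orange) = 10/16 × 9/15 = 90/240 = 3/8.

3/8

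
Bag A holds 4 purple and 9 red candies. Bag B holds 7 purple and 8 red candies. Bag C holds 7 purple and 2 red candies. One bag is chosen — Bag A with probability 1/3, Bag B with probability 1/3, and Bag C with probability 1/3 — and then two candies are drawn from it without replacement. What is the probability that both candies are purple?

From Bag A: P(both purple) = (4/13)(3/12) = 1/13.
From Bag B: P(both purple) = (7/15)(6/14) = 1/5.
From Bag C: P(both purple) = (7/9)(6/8) = 7/12.
Total probability = (1/3)(1/13) + (1/3)(1/5) + (1/3)(7/12) = 671/2340.

671/2340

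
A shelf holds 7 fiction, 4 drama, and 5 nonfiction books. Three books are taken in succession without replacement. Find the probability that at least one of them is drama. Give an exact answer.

P(no drama) = 12/16 × 11/15 × 10/14 = 1320/3360 = 11/28.
P(at least one) = 1 − 11/28 = 17/28.

17/28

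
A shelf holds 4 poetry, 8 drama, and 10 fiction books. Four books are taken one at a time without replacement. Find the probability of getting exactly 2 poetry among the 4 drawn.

918/7315

One ordering (poetry drawn first) has probability 4/22 × 3/21 × 18/20 × 17/19 = 3672/175560 = 153/7315.
There are C(4,2) = 6 such orderings, each equally likely, so P = 6 × 153/7315 = 918/7315.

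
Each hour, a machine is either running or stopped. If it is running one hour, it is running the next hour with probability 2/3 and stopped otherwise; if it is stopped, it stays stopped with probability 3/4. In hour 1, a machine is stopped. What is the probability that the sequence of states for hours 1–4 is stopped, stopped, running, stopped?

1/16

Hour 1 is given. For each transition, use the conditional probability from the current state:
P(stopped | stopped) = 3/4; P(running | stopped) = 1/4; P(stopped | running) = 1/3.
P = 3/4 × 1/4 × 1/3 = 3/48 = 1/16.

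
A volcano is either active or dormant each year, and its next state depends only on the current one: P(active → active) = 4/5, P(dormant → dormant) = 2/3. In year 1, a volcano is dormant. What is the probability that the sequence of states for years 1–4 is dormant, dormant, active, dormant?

Year 1 is given. For each transition, use the conditional probability from the current state:
P(dormant | dormant) = 2/3; P(active | dormant) = 1/3; P(dormant | active) = 1/5.
P = 2/3 × 1/3 × 1/5 = 2/45.

2/45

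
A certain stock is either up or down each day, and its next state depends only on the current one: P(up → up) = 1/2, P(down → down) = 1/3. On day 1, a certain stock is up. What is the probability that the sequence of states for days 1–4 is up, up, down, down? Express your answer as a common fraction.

Day 1 is given. For each transition, use the conditional probability from the current state:
P(up | up) = 1/2; P(down | up) = 1/2; P(down | down) = 1/3.
P = 1/2 × 1/2 × 1/3 = 1/12.

1/12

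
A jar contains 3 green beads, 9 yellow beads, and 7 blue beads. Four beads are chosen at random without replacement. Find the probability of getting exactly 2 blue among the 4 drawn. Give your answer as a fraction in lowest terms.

One ordering (blue drawn first) has probability 7/19 × 6/18 × 12/17 × 11/16 = 5544/93024 = 77/1292.
There are C(4,2) = 6 such orderings, each equally likely, so P = 6 × 77/1292 = 231/646.

231/646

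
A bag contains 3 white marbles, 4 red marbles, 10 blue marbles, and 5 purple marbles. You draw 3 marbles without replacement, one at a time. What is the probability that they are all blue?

6/77

P(all blue) = 10/22 × 9/21 × 8/20 = 720/9240 = 6/77.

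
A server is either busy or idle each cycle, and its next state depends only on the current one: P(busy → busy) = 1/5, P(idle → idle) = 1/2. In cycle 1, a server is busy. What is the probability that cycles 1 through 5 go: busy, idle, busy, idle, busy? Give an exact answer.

Cycle 1 is given. For each transition, use the conditional probability from the current state:
P(idle | busy) = 4/5; P(busy | idle) = 1/2; P(idle | busy) = 4/5; P(busy | idle) = 1/2.
P = 4/5 × 1/2 × 4/5 × 1/2 = 16/100 = 4/25.

4/25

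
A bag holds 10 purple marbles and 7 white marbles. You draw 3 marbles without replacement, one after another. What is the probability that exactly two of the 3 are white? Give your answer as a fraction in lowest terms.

One ordering (white drawn first) has probability 7/17 × 6/16 × 10/15 = 420/4080 = 7/68.
There are C(3,2) = 3 such orderings, each equally likely, so P = 3 × 7/68 = 21/68.

21/68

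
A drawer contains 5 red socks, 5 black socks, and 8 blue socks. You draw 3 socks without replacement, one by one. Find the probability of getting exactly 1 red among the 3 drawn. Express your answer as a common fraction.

65/136

One ordering (red drawn first) has probability 5/18 × 13/17 × 12/16 = 780/4896 = 65/408.
There are C(3,1) = 3 such orderings, each equally likely, so P = 3 × 65/408 = 65/136.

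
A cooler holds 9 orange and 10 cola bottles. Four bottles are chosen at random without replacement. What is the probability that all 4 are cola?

35/646

P = 10/19 × 9/18 × 8/17 × 7/16 = 5040/93024 = 35/646.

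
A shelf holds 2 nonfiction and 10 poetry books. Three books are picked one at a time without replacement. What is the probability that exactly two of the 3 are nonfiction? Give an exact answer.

One ordering (nonfiction drawn first) has probability 2/12 × 1/11 × 10/10 = 20/1320 = 1/66.
There are C(3,2) = 3 such orderings, each equally likely, so P = 3 × 1/66 = 1/22.

1/22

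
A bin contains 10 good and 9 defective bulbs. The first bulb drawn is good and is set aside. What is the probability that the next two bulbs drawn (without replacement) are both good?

With the first bulb removed, 9 good remain out of 18.
P = 9/18 × 8/17 = 72/306 = 4/17.

4/17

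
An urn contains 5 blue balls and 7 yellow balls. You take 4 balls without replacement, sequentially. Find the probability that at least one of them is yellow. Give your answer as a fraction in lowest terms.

98/99

P(no yellow) = 5/12 × 4/11 × 3/10 × 2/9 = 120/11880 = 1/99.
P(at least one) = 1 − 1/99 = 98/99.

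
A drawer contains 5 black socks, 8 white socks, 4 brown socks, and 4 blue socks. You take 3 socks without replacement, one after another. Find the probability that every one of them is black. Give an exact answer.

P = 5/21 × 4/20 × 3/19 = 60/7980 = 1/133.

1/133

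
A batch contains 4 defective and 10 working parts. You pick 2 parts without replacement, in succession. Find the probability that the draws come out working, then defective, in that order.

Each draw changes the counts, so multiply the conditional probabilities along the sequence:
P = 10/14 × 4/13 = 40/182 = 20/91.

20/91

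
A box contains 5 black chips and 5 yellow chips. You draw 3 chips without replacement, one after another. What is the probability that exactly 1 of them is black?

One ordering (black drawn first) has probability 5/10 × 5/9 × 4/8 = 100/720 = 5/36.
There are C(3,1) = 3 such orderings, each equally likely, so P = 3 × 5/36 = 5/12.

5/12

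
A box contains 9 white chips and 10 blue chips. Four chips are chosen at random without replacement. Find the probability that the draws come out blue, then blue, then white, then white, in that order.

Multiply the probability of each draw given the previous ones:
P = 10/19 × 9/18 × 9/17 × 8/16 = 6480/93024 = 45/646.

45/646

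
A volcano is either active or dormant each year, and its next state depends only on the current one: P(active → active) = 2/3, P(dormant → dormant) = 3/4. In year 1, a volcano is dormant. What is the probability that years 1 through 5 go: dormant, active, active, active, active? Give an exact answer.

Year 1 is given. For each transition, use the conditional probability from the current state:
P(active | dormant) = 1/4; P(active | active) = 2/3; P(active | active) = 2/3; P(active | active) = 2/3.
P = 1/4 × 2/3 × 2/3 × 2/3 = 8/108 = 2/27.

2/27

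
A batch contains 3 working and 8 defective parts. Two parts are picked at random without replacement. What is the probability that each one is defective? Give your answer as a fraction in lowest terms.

P(every draw is defective) = 8/11 × 7/10 = 56/110 = 28/55.

28/55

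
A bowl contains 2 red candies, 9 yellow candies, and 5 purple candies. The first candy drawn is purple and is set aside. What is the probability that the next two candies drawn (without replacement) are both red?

1/105

With the first candy removed, 2 red remain out of 15.
P = 2/15 × 1/14 = 2/210 = 1/105.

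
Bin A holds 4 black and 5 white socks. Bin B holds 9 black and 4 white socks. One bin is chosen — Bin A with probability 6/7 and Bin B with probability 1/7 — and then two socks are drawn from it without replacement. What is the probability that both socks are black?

19/91

From Bin A: P(both black) = (4/9)(3/8) = 1/6.
From Bin B: P(both black) = (9/13)(8/12) = 6/13.
Total probability = (6/7)(1/6) + (1/7)(6/13) = 19/91.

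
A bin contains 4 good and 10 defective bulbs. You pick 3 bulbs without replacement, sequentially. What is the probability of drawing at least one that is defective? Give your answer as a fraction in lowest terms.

90/91

P(no defective) = 4/14 × 3/13 × 2/12 = 24/2184 = 1/91.
P(at least one) = 1 − 1/91 = 90/91.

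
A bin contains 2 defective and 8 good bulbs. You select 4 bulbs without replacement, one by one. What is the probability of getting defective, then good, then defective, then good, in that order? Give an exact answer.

Multiply the probability of each draw given the previous ones:
P = 2/10 × 8/9 × 1/8 × 7/7 = 112/5040 = 1/45.

1/45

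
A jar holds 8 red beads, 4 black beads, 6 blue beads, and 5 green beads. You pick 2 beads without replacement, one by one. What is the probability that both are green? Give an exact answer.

P(all green) = 5/23 × 4/22 = 20/506 = 10/253.

10/253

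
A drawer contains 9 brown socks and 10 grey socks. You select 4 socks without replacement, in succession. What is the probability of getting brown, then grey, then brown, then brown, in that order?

35/646

Chain rule:
P = 9/19 × 10/18 × 8/17 × 7/16 = 5040/93024 = 35/646.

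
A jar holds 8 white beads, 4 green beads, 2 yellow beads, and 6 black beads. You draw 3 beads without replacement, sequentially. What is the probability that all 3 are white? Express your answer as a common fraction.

14/285

P(all white) = 8/20 × 7/19 × 6/18 = 336/6840 = 14/285.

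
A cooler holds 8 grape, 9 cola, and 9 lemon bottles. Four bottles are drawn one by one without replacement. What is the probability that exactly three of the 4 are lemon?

714/7475

One ordering (lemon drawn first) has probability 9/26 × 8/25 × 7/24 × 17/23 = 8568/358800 = 357/14950.
There are C(4,3) = 4 such orderings, each equally likely, so P = 4 × 357/14950 = 714/7475.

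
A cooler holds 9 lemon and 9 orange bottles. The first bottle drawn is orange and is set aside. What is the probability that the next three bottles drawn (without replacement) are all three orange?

After the first draw, 8 of the remaining 17 bottles are orange.
P = 8/17 × 7/16 × 6/15 = 336/4080 = 7/85.

7/85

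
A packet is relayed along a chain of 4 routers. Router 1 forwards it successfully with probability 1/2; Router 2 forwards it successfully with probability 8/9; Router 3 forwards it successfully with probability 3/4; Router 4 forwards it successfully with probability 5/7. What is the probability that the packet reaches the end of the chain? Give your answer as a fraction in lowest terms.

The events are sequential, so multiply the conditional probabilities:
P = 1/2 × 8/9 × 3/4 × 5/7 = 120/504 = 5/21.

5/21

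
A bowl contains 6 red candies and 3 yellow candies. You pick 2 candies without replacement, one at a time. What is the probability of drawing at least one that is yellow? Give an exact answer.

7/12

P(no yellow) = 6/9 × 5/8 = 30/72 = 5/12.
P(at least one) = 1 − 5/12 = 7/12.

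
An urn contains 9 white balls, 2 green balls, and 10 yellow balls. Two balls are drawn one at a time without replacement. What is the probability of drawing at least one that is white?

P(no white) = 12/21 × 11/20 = 132/420 = 11/35.
P(at least one) = 1 − 11/35 = 24/35.

24/35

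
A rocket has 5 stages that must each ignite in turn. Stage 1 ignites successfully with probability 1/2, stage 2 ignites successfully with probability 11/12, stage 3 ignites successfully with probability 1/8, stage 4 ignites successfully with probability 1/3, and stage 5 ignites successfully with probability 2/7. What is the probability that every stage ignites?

Multiplying along the chain,
P = 1/2 × 11/12 × 1/8 × 1/3 × 2/7 = 22/4032 = 11/2016.

11/2016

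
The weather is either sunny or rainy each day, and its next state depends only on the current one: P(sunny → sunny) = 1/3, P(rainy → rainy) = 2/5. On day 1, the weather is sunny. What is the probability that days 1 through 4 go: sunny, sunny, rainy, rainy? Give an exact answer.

Day 1 is given. For each transition, use the conditional probability from the current state:
P(sunny | sunny) = 1/3; P(rainy | sunny) = 2/3; P(rainy | rainy) = 2/5.
P = 1/3 × 2/3 × 2/5 = 4/45.

4/45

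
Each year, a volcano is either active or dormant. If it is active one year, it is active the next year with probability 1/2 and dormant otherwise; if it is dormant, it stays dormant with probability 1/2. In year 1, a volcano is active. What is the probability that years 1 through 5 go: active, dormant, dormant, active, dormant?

Year 1 is given. For each transition, use the conditional probability from the current state:
P(dormant | active) = 1/2; P(dormant | dormant) = 1/2; P(active | dormant) = 1/2; P(dormant | active) = 1/2.
P = 1/2 × 1/2 × 1/2 × 1/2 = 1/16.

1/16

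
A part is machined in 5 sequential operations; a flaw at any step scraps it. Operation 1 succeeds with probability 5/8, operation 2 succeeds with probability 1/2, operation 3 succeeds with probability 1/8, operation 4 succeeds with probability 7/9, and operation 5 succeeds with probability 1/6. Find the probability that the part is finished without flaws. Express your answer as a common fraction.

35/6912

Multiplying along the chain,
P = 5/8 × 1/2 × 1/8 × 7/9 × 1/6 = 35/6912.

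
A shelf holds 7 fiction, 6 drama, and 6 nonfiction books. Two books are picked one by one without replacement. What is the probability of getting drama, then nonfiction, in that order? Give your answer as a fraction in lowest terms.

2/19

Chain rule:
P = 6/19 × 6/18 = 36/342 = 2/19.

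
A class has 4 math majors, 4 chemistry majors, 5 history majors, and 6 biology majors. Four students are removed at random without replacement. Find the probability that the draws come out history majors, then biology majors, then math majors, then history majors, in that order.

Multiply the probability of each draw given the previous ones:
P = 5/19 × 6/18 × 4/17 × 4/16 = 480/93024 = 5/969.

5/969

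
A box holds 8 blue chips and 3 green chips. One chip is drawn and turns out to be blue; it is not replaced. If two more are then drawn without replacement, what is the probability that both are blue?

After the first draw, 7 of the remaining 10 chips are blue.
P = 7/10 × 6/9 = 42/90 = 7/15.

7/15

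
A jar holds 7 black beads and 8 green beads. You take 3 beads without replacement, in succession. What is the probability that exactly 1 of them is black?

28/65

One ordering (black drawn first) has probability 7/15 × 8/14 × 7/13 = 392/2730 = 28/195.
There are C(3,1) = 3 such orderings, each equally likely, so P = 3 × 28/195 = 28/65.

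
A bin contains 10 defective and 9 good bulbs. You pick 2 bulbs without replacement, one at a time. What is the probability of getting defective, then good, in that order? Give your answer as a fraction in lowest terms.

5/19

Multiply the probability of each draw given the previous ones:
P = 10/19 × 9/18 = 90/342 = 5/19.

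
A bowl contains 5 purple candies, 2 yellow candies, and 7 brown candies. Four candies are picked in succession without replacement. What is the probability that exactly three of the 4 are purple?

90/1001

One ordering (purple drawn first) has probability 5/14 × 4/13 × 3/12 × 9/11 = 540/24024 = 45/2002.
There are C(4,3) = 4 such orderings, each equally likely, so P = 4 × 45/2002 = 90/1001.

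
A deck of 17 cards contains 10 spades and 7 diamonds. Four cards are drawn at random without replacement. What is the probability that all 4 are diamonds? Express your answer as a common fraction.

P(all diamonds) = 7/17 × 6/16 × 5/15 × 4/14 = 840/57120 = 1/68.

1/68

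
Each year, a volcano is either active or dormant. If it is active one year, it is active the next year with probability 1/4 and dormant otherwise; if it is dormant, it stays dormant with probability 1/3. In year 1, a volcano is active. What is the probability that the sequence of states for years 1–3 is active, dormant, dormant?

Year 1 is given. For each transition, use the conditional probability from the current state:
P(dormant | active) = 3/4; P(dormant | dormant) = 1/3.
P = 3/4 × 1/3 = 3/12 = 1/4.

1/4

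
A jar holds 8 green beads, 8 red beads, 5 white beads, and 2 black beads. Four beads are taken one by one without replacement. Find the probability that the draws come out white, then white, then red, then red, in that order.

Multiply the probability of each draw given the previous ones:
P = 5/23 × 4/22 × 8/21 × 7/20 = 1120/212520 = 4/759.

4/759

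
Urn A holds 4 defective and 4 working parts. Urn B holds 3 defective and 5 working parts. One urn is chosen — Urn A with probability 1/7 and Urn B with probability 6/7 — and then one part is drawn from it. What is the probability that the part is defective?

From Urn A: P(defective) = 4/8.
From Urn B: P(defective) = 3/8.
Total probability = (1/7)(4/8) + (6/7)(3/8) = 11/28.

11/28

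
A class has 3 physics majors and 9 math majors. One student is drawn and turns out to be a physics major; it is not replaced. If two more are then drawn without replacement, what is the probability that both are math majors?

After the first draw, 9 of the remaining 11 students are math majors.
P = 9/11 × 8/10 = 72/110 = 36/55.

36/55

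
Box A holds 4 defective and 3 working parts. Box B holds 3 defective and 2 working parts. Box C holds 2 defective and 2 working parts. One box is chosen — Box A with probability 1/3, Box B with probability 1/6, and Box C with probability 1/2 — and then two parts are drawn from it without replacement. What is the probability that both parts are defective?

8/35

From Box A: P(both defective) = (4/7)(3/6) = 2/7.
From Box B: P(both defective) = (3/5)(2/4) = 3/10.
From Box C: P(both defective) = (2/4)(1/3) = 1/6.
Total probability = (1/3)(2/7) + (1/6)(3/10) + (1/2)(1/6) = 8/35.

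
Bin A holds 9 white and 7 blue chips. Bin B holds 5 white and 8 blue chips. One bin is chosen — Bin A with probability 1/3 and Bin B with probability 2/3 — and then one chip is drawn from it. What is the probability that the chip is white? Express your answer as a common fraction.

From Bin A: P(white) = 9/16.
From Bin B: P(white) = 5/13.
Total probability = (1/3)(9/16) + (2/3)(5/13) = 277/624.

277/624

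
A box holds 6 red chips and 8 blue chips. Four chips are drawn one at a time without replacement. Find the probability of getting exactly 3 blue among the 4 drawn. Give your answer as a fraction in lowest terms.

One ordering (blue drawn first) has probability 8/14 × 7/13 × 6/12 × 6/11 = 2016/24024 = 12/143.
There are C(4,3) = 4 such orderings, each equally likely, so P = 4 × 12/143 = 48/143.

48/143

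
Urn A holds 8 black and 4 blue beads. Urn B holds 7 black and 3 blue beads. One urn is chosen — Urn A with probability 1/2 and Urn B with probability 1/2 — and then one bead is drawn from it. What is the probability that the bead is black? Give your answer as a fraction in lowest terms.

41/60

From Urn A: P(black) = 8/12.
From Urn B: P(black) = 7/10.
Total probability = (1/2)(8/12) + (1/2)(7/10) = 41/60.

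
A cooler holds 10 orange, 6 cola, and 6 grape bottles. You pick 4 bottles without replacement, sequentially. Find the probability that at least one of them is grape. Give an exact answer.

P(no grape) = 16/22 × 15/21 × 14/20 × 13/19 = 43680/175560 = 52/209.
P(at least one) = 1 − 52/209 = 157/209.

157/209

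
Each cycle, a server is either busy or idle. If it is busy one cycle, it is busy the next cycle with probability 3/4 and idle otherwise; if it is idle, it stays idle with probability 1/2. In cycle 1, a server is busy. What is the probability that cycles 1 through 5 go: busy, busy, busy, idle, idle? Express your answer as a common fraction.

Cycle 1 is given. For each transition, use the conditional probability from the current state:
P(busy | busy) = 3/4; P(busy | busy) = 3/4; P(idle | busy) = 1/4; P(idle | idle) = 1/2.
P = 3/4 × 3/4 × 1/4 × 1/2 = 9/128.

9/128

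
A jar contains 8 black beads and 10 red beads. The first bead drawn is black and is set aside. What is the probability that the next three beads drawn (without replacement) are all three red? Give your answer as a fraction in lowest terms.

After the first draw, 10 of the remaining 17 beads are red.
P = 10/17 × 9/16 × 8/15 = 720/4080 = 3/17.

3/17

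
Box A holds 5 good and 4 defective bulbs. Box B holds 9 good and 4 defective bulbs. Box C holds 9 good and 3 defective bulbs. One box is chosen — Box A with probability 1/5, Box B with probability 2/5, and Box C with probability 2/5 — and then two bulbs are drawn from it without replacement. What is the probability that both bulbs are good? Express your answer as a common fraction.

5899/12870

From Box A: P(both good) = (5/9)(4/8) = 5/18.
From Box B: P(both good) = (9/13)(8/12) = 6/13.
From Box C: P(both good) = (9/12)(8/11) = 6/11.
Total probability = (1/5)(5/18) + (2/5)(6/13) + (2/5)(6/11) = 5899/12870.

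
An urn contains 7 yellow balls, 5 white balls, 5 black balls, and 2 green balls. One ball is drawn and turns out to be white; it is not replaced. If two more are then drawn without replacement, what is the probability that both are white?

2/51

After the first draw, 4 of the remaining 18 balls are white.
P = 4/18 × 3/17 = 12/306 = 2/51.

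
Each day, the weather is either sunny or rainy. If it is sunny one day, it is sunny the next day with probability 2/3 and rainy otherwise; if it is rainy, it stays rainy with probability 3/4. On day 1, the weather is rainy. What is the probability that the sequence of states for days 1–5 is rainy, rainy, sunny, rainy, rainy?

Day 1 is given. For each transition, use the conditional probability from the current state:
P(rainy | rainy) = 3/4; P(sunny | rainy) = 1/4; P(rainy | sunny) = 1/3; P(rainy | rainy) = 3/4.
P = 3/4 × 1/4 × 1/3 × 3/4 = 9/192 = 3/64.

3/64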